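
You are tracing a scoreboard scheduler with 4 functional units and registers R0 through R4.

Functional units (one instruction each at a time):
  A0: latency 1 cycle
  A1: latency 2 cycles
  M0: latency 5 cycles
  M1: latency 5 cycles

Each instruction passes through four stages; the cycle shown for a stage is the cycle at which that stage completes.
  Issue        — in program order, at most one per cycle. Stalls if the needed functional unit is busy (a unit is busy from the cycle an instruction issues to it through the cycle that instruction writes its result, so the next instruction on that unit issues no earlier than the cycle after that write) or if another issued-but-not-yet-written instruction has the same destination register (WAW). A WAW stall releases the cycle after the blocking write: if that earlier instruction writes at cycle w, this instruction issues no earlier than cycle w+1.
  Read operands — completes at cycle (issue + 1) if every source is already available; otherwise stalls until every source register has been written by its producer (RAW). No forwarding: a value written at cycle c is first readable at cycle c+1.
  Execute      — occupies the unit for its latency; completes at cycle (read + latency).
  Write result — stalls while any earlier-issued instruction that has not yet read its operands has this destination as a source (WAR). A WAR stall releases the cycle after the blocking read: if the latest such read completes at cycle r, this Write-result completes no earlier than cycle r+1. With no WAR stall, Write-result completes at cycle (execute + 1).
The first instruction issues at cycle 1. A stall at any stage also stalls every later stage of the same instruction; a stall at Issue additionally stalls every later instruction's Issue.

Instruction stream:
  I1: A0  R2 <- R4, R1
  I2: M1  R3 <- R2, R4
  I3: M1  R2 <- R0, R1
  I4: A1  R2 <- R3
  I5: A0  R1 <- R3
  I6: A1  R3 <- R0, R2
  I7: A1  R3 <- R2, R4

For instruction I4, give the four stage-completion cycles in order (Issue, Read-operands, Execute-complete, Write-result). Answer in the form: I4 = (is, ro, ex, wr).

t=1  issue I1 (A0)
t=2  I1 read-ops; issue I2 (M1)
t=3  I1 finished on A0
t=4  I1→R2
t=5  I2 read-ops
t=10  I2 finished on M1
t=11  I2→R3
t=12  issue I3 (M1)
t=13  I3 read-ops
t=18  I3 finished on M1
t=19  I3→R2
t=20  issue I4 (A1)
t=21  I4 read-ops; issue I5 (A0)
t=22  I5 read-ops
t=23  I4 finished on A1; I5 finished on A0
t=24  I4→R2; I5→R1
t=25  issue I6 (A1)
t=26  I6 read-ops
t=28  I6 finished on A1
t=29  I6→R3
t=30  issue I7 (A1)
t=31  I7 read-ops
t=33  I7 finished on A1
t=34  I7→R3

I4 = (20, 21, 23, 24)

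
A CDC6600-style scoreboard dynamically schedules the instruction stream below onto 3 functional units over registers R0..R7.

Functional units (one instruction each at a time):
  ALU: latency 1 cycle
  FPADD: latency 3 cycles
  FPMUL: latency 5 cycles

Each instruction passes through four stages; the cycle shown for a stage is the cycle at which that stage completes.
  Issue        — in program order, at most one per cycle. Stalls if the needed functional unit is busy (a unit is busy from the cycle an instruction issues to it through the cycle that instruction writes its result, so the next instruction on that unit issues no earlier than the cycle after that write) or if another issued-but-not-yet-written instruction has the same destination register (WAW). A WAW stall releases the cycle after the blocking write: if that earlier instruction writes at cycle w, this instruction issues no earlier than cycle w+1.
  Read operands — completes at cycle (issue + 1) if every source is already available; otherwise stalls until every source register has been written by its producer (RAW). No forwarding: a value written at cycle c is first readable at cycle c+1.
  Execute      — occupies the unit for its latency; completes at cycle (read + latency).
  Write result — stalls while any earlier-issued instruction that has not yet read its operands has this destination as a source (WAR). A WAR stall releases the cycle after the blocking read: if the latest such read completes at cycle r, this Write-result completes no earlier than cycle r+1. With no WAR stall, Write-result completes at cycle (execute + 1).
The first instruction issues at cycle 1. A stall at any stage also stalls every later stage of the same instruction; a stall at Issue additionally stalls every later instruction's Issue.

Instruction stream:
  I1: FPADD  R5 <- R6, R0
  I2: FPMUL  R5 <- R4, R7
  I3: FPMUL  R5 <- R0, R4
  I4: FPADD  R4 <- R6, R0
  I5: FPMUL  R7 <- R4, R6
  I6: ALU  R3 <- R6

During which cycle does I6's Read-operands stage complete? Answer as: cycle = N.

  I1 | 1 | 2 | 5 | 6
  I2 | 7 | 8 | 13 | 14   WAW R5: wait I1 write@6
  I3 | 15 | 16 | 21 | 22   struct: FPMUL busy until I2 writes@14
  I4 | 16 | 17 | 20 | 21
  I5 | 23 | 24 | 29 | 30   struct: FPMUL busy until I3 writes@22
  I6 | 24 | 25 | 26 | 27

cycle = 25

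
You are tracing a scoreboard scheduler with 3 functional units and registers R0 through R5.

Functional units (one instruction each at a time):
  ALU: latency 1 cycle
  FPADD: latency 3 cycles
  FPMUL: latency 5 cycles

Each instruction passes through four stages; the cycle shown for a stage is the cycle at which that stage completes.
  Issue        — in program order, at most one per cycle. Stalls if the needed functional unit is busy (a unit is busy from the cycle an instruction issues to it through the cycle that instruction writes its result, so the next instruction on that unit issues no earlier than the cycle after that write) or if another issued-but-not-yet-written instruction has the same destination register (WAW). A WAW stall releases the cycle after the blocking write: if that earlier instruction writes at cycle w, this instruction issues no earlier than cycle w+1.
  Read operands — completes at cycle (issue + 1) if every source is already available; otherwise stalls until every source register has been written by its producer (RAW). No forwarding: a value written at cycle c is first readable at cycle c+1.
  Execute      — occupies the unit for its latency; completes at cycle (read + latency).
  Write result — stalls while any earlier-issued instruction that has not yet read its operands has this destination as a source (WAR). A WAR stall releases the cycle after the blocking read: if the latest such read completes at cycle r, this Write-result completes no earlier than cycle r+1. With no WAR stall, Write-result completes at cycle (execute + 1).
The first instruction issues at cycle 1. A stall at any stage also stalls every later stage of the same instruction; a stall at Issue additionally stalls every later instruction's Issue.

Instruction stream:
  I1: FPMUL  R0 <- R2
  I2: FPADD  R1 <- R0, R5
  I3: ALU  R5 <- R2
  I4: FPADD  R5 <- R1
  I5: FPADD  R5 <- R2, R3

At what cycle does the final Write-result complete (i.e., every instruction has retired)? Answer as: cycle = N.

cycle = 25

c1: I1 dispatched to FPMUL
c2: I1 operands ready; I2 dispatched to FPADD
c3: I3 dispatched to ALU
c4: I3 operands ready
c5: I3 complete
c7: I1 complete
c8: R0←I1
c9: I2 operands ready
c10: R5←I3
c12: I2 complete
c13: R1←I2
c14: I4 dispatched to FPADD
c15: I4 operands ready
c18: I4 complete
c19: R5←I4
c20: I5 dispatched to FPADD
c21: I5 operands ready
c24: I5 complete
c25: R5←I5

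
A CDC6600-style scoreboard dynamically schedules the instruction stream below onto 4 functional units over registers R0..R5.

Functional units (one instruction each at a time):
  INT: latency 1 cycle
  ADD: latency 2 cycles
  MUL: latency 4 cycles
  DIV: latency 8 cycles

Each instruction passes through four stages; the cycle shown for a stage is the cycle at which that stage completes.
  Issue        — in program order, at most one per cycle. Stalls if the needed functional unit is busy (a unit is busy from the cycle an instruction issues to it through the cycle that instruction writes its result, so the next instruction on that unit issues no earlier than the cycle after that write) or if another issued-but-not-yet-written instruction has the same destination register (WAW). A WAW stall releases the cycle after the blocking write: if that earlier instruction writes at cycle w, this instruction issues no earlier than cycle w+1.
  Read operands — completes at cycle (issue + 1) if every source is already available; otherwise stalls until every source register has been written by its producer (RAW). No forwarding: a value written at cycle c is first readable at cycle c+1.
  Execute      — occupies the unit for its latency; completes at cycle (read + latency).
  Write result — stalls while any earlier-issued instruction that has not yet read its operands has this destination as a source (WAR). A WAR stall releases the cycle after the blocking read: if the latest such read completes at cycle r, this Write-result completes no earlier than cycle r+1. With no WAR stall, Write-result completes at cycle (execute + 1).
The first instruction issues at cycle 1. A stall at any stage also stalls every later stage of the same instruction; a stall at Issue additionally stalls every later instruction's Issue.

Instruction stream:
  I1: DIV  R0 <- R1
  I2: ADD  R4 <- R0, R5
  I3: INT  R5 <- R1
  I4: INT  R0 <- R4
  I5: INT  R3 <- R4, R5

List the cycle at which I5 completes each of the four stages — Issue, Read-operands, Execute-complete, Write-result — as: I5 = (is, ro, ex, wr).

I5 = (19, 20, 21, 22)

I1 -> (1, 2, 10, 11)
I2 -> (2, 12, 14, 15)  // RAW R0: wait I1 write@11
I3 -> (3, 4, 5, 13)  // WAR R5: wait I2 read@12
I4 -> (14, 16, 17, 18)  // struct: INT busy until I3 writes@13, RAW R4: wait I2 write@15
I5 -> (19, 20, 21, 22)  // struct: INT busy until I4 writes@18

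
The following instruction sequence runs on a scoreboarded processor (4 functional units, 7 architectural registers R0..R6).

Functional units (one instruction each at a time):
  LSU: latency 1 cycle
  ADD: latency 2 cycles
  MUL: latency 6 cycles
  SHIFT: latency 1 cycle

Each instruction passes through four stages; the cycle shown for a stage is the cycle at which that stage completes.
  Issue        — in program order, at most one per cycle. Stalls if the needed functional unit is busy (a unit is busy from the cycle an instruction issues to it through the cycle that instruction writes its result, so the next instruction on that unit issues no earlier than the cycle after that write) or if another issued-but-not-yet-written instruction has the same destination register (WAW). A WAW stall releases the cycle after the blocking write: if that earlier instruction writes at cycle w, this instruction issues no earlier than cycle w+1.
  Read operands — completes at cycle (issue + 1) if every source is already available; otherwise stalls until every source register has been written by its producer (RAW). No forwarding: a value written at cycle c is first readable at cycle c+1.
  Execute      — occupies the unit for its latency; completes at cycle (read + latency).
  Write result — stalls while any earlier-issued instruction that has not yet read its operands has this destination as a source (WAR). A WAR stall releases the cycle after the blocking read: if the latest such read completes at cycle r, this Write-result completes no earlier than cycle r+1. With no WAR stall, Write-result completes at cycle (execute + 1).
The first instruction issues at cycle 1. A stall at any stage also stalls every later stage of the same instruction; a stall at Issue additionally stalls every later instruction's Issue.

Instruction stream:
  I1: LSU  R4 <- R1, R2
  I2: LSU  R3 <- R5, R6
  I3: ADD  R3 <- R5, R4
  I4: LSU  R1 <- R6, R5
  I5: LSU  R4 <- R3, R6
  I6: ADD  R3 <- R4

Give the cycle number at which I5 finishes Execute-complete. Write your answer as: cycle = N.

cycle = 16

[I1] 1/2/3/4
[I2] 5/6/7/8  (struct: LSU busy until I1 writes@4)
[I3] 9/10/12/13  (WAW R3: wait I2 write@8)
[I4] 10/11/12/13
[I5] 14/15/16/17  (struct: LSU busy until I4 writes@13)
[I6] 15/18/20/21  (RAW R4: wait I5 write@17)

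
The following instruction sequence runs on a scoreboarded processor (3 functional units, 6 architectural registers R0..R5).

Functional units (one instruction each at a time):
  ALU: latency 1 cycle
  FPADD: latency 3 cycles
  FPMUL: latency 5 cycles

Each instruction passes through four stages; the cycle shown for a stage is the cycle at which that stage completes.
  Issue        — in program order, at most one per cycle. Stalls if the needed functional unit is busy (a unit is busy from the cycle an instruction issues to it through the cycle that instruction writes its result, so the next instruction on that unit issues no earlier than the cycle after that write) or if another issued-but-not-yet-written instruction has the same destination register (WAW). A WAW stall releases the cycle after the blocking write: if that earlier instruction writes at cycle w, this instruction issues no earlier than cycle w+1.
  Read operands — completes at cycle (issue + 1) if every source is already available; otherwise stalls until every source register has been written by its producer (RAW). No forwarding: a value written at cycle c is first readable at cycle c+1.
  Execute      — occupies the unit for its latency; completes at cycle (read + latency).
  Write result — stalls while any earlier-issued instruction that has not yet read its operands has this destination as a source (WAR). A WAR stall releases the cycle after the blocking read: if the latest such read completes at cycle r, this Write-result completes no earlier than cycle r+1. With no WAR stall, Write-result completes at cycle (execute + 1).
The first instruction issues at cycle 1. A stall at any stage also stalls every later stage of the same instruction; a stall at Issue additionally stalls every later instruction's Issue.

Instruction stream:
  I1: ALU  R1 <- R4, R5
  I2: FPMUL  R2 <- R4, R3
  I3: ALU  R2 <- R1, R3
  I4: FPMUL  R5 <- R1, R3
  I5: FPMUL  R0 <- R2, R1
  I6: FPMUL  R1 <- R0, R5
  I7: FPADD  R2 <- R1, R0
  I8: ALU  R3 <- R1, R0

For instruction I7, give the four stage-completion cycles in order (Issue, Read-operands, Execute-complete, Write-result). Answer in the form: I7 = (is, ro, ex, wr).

I7 = (28, 35, 38, 39)

[1] I1 dispatched to ALU
[2] I1 operands ready; I2 dispatched to FPMUL
[3] I1 complete; I2 operands ready
[4] R1←I1
[8] I2 complete
[9] R2←I2
[10] I3 dispatched to ALU
[11] I3 operands ready; I4 dispatched to FPMUL
[12] I3 complete; I4 operands ready
[13] R2←I3
[17] I4 complete
[18] R5←I4
[19] I5 dispatched to FPMUL
[20] I5 operands ready
[25] I5 complete
[26] R0←I5
[27] I6 dispatched to FPMUL
[28] I6 operands ready; I7 dispatched to FPADD
[29] I8 dispatched to ALU
[33] I6 complete
[34] R1←I6
[35] I7 operands ready; I8 operands ready
[36] I8 complete
[37] R3←I8
[38] I7 complete
[39] R2←I7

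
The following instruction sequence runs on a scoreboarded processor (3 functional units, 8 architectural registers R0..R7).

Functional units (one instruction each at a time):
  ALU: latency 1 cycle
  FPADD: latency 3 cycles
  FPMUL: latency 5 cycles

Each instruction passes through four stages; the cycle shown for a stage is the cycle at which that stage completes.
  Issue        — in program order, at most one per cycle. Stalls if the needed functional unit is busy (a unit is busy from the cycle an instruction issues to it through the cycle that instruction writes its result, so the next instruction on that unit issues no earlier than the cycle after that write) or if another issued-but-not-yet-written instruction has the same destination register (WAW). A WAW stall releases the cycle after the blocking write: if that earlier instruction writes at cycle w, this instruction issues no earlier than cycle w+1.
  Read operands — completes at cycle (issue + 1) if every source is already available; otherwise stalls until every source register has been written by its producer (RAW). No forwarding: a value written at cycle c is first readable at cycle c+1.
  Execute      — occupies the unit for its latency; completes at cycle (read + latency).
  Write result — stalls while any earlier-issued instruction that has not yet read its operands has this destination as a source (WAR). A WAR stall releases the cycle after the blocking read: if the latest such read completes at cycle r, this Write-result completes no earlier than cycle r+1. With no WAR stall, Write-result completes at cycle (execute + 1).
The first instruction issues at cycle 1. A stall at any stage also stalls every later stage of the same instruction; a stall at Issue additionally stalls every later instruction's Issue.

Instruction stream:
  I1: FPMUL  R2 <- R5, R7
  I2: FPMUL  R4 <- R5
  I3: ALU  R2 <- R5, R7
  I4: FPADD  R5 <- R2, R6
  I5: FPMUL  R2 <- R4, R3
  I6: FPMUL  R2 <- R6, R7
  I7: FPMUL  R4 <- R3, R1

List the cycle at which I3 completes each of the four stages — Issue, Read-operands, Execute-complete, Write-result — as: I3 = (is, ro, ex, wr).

I3 = (10, 11, 12, 13)

cycle 1: issue I1 (FPMUL)
cycle 2: I1 read-ops
cycle 7: I1 finished on FPMUL
cycle 8: I1→R2
cycle 9: issue I2 (FPMUL)
cycle 10: I2 read-ops | issue I3 (ALU)
cycle 11: I3 read-ops | issue I4 (FPADD)
cycle 12: I3 finished on ALU
cycle 13: I3→R2
cycle 14: I4 read-ops
cycle 15: I2 finished on FPMUL
cycle 16: I2→R4
cycle 17: I4 finished on FPADD | issue I5 (FPMUL)
cycle 18: I4→R5 | I5 read-ops
cycle 23: I5 finished on FPMUL
cycle 24: I5→R2
cycle 25: issue I6 (FPMUL)
cycle 26: I6 read-ops
cycle 31: I6 finished on FPMUL
cycle 32: I6→R2
cycle 33: issue I7 (FPMUL)
cycle 34: I7 read-ops
cycle 39: I7 finished on FPMUL
cycle 40: I7→R4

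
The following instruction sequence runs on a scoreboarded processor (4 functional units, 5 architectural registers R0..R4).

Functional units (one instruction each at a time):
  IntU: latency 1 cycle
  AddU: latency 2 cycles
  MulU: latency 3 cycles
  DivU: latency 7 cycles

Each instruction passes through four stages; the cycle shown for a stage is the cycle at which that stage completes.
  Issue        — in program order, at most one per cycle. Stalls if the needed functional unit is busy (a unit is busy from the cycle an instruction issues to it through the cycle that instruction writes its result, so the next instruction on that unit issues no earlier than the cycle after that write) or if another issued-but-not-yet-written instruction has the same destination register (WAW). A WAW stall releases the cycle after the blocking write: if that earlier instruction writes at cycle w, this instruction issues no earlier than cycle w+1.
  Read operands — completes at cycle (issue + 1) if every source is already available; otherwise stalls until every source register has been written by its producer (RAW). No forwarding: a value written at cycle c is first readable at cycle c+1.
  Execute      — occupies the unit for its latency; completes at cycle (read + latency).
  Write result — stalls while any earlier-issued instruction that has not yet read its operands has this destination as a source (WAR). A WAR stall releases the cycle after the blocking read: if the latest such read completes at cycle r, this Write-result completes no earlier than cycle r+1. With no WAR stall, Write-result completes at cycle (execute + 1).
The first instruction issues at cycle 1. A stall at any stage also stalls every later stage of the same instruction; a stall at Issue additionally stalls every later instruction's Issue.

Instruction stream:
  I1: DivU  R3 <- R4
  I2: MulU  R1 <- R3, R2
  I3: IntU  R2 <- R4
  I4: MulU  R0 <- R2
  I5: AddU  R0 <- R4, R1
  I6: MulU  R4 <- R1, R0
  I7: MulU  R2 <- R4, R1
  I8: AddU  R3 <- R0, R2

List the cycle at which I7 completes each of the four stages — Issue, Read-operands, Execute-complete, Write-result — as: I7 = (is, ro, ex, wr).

t=1  I1 issues→DivU
t=2  I1 reads; I2 issues→MulU
t=3  I3 issues→IntU
t=4  I3 reads
t=5  I3 exec-done
t=9  I1 exec-done
t=10  I1 writes R3
t=11  I2 reads
t=12  I3 writes R2
t=14  I2 exec-done
t=15  I2 writes R1
t=16  I4 issues→MulU
t=17  I4 reads
t=20  I4 exec-done
t=21  I4 writes R0
t=22  I5 issues→AddU
t=23  I5 reads; I6 issues→MulU
t=25  I5 exec-done
t=26  I5 writes R0
t=27  I6 reads
t=30  I6 exec-done
t=31  I6 writes R4
t=32  I7 issues→MulU
t=33  I7 reads; I8 issues→AddU
t=36  I7 exec-done
t=37  I7 writes R2
t=38  I8 reads
t=40  I8 exec-done
t=41  I8 writes R3

I7 = (32, 33, 36, 37)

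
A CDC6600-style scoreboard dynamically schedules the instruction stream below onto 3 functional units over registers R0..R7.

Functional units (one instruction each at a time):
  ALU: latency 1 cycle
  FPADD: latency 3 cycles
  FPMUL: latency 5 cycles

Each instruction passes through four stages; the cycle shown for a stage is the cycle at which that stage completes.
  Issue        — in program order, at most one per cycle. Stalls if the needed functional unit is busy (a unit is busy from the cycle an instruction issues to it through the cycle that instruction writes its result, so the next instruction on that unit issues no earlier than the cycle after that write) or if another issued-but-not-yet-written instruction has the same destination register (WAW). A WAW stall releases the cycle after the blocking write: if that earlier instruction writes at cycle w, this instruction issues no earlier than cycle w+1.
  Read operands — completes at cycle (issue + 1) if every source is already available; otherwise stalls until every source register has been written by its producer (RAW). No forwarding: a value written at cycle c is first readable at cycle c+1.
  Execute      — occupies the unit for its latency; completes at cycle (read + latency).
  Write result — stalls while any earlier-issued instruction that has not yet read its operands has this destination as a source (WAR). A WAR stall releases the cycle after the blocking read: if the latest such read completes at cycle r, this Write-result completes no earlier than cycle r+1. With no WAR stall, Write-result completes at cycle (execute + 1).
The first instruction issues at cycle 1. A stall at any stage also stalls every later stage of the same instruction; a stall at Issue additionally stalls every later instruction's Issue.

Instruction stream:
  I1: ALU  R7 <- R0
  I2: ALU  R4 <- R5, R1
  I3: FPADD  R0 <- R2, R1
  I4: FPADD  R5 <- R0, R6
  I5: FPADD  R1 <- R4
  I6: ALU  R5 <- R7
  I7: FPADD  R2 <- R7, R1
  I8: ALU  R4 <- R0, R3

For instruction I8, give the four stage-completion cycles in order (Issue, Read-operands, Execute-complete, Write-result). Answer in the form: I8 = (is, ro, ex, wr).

[I1] 1/2/3/4
[I2] 5/6/7/8  (struct: ALU busy until I1 writes@4)
[I3] 6/7/10/11
[I4] 12/13/16/17  (struct: FPADD busy until I3 writes@11)
[I5] 18/19/22/23  (struct: FPADD busy until I4 writes@17)
[I6] 19/20/21/22
[I7] 24/25/28/29  (struct: FPADD busy until I5 writes@23)
[I8] 25/26/27/28

I8 = (25, 26, 27, 28)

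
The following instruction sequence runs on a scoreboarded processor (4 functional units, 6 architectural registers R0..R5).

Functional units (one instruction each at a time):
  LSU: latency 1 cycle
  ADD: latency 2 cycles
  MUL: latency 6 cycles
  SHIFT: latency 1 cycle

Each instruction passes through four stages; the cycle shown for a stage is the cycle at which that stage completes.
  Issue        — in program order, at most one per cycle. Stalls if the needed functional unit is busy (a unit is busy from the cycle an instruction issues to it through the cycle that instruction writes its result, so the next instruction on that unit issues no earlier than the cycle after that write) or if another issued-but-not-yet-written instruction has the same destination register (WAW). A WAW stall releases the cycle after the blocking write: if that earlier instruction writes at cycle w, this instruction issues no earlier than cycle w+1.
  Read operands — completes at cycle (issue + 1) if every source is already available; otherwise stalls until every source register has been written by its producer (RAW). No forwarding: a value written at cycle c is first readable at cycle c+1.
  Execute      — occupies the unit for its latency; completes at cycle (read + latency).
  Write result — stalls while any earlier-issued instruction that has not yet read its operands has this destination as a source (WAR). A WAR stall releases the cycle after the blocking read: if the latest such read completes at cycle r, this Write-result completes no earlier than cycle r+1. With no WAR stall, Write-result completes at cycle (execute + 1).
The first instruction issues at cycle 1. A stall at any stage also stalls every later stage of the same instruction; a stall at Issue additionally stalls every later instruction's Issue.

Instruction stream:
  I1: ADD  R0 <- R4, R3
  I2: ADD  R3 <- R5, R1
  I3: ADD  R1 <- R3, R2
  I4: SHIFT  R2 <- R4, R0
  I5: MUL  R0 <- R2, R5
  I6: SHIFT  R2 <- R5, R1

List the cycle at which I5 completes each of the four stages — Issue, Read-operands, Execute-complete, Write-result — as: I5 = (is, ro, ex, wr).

I5 = (13, 16, 22, 23)

t=1  I1→ADD
t=2  I1 RO
t=4  I1 EX
t=5  I1 WR R0
t=6  I2→ADD
t=7  I2 RO
t=9  I2 EX
t=10  I2 WR R3
t=11  I3→ADD
t=12  I3 RO | I4→SHIFT
t=13  I4 RO | I5→MUL
t=14  I3 EX | I4 EX
t=15  I3 WR R1 | I4 WR R2
t=16  I5 RO | I6→SHIFT
t=17  I6 RO
t=18  I6 EX
t=19  I6 WR R2
t=22  I5 EX
t=23  I5 WR R0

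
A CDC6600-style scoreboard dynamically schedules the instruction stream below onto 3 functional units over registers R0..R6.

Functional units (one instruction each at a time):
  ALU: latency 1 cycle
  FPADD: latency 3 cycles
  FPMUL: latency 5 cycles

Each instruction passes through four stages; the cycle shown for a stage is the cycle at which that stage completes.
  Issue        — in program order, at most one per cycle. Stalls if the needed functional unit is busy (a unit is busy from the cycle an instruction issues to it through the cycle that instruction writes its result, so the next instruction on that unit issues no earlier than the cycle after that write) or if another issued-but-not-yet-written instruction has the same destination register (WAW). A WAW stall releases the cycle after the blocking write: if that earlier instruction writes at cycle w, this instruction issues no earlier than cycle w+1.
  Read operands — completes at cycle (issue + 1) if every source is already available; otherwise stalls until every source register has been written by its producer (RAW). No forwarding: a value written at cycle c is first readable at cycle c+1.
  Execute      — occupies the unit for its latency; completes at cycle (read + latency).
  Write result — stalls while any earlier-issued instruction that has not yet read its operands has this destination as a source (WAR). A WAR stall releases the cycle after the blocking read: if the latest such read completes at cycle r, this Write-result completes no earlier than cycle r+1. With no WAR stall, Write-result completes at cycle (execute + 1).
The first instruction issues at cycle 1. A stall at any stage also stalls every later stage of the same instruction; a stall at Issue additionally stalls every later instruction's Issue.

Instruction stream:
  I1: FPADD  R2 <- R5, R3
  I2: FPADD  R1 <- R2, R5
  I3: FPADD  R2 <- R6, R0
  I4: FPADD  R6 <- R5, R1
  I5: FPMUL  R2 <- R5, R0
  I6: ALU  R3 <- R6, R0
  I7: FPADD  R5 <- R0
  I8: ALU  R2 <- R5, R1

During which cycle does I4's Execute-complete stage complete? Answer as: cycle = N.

I1 -> (1, 2, 5, 6)
I2 -> (7, 8, 11, 12)  // struct: FPADD busy until I1 writes@6
I3 -> (13, 14, 17, 18)  // struct: FPADD busy until I2 writes@12
I4 -> (19, 20, 23, 24)  // struct: FPADD busy until I3 writes@18
I5 -> (20, 21, 26, 27)
I6 -> (21, 25, 26, 27)  // RAW R6: wait I4 write@24
I7 -> (25, 26, 29, 30)  // struct: FPADD busy until I4 writes@24
I8 -> (28, 31, 32, 33)  // struct: ALU busy until I6 writes@27, RAW R5: wait I7 write@30

cycle = 23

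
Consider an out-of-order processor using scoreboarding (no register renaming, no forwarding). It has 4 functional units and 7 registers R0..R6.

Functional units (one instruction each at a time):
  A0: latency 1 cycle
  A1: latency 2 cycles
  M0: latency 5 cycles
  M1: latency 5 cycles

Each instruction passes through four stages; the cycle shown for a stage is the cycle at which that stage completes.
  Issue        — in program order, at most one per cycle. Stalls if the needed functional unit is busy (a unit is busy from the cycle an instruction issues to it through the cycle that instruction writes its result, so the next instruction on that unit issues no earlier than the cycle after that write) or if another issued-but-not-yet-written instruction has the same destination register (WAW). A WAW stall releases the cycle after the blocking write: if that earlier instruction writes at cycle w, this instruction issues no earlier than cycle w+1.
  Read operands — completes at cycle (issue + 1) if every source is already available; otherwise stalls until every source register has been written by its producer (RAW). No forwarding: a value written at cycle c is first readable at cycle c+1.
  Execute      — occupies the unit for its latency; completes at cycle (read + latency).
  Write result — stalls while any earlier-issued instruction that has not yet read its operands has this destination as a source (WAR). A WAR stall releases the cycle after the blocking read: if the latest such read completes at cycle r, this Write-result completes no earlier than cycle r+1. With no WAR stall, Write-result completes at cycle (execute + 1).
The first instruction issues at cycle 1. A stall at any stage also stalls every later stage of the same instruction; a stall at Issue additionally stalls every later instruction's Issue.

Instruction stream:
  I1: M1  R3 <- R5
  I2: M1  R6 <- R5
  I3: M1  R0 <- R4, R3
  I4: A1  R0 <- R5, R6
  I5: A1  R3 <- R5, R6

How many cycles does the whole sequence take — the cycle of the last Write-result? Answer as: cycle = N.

1) issue 1, read 2, done 7, write 8
2) issue 9, read 10, done 15, write 16  <struct: M1 busy until I1 writes@8>
3) issue 17, read 18, done 23, write 24  <struct: M1 busy until I2 writes@16>
4) issue 25, read 26, done 28, write 29  <WAW R0: wait I3 write@24>
5) issue 30, read 31, done 33, write 34  <struct: A1 busy until I4 writes@29>

cycle = 34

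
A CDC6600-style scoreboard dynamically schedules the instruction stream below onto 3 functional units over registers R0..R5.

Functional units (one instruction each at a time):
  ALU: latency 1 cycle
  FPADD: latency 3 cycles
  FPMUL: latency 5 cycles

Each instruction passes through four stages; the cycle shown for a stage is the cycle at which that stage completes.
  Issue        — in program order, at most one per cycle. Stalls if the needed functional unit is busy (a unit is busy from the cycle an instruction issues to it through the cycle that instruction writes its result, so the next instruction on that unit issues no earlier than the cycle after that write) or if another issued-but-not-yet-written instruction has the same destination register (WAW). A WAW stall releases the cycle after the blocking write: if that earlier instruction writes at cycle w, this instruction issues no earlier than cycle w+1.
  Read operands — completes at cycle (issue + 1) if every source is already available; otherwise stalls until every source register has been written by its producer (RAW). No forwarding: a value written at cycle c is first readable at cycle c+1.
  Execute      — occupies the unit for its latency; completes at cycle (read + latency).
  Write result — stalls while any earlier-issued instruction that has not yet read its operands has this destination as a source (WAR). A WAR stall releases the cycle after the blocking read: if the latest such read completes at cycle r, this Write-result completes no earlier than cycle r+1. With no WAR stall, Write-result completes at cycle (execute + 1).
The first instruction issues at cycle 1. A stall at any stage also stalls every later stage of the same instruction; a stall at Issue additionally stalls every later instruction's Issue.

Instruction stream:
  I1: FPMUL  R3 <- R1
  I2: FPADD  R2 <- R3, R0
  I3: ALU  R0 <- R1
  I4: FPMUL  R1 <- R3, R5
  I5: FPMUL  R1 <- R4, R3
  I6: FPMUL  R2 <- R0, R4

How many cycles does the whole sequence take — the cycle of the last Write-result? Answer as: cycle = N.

I1  is:1  ro:2  ex:7  wr:8
I2  is:2  ro:9  ex:12  wr:13  — RAW R3: wait I1 write@8
I3  is:3  ro:4  ex:5  wr:10  — WAR R0: wait I2 read@9
I4  is:9  ro:10  ex:15  wr:16  — struct: FPMUL busy until I1 writes@8
I5  is:17  ro:18  ex:23  wr:24  — struct: FPMUL busy until I4 writes@16
I6  is:25  ro:26  ex:31  wr:32  — struct: FPMUL busy until I5 writes@24

cycle = 32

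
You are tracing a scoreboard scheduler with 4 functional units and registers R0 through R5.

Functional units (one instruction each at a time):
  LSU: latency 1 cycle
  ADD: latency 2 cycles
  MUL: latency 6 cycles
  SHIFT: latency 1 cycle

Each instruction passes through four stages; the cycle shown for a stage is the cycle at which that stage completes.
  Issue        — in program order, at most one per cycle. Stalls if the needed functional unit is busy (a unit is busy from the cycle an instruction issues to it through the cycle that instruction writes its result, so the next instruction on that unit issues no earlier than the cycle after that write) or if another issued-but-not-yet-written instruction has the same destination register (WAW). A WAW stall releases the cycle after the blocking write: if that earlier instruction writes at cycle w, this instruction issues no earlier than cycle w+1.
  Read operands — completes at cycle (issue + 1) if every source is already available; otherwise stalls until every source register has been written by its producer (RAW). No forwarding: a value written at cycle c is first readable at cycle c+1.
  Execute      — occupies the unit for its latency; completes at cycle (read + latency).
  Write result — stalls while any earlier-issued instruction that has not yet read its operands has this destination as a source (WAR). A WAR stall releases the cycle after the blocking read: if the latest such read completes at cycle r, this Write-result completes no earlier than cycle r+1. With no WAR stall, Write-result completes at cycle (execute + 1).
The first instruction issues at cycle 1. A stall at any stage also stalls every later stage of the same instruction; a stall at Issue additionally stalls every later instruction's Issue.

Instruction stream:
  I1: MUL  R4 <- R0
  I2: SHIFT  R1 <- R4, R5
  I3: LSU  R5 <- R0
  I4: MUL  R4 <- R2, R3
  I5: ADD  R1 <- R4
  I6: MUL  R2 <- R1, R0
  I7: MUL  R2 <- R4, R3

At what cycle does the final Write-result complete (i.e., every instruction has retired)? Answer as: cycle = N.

t=1  I1 issues→MUL
t=2  I1 reads | I2 issues→SHIFT
t=3  I3 issues→LSU
t=4  I3 reads
t=5  I3 exec-done
t=8  I1 exec-done
t=9  I1 writes R4
t=10  I2 reads | I4 issues→MUL
t=11  I2 exec-done | I3 writes R5 | I4 reads
t=12  I2 writes R1
t=13  I5 issues→ADD
t=17  I4 exec-done
t=18  I4 writes R4
t=19  I5 reads | I6 issues→MUL
t=21  I5 exec-done
t=22  I5 writes R1
t=23  I6 reads
t=29  I6 exec-done
t=30  I6 writes R2
t=31  I7 issues→MUL
t=32  I7 reads
t=38  I7 exec-done
t=39  I7 writes R2

cycle = 39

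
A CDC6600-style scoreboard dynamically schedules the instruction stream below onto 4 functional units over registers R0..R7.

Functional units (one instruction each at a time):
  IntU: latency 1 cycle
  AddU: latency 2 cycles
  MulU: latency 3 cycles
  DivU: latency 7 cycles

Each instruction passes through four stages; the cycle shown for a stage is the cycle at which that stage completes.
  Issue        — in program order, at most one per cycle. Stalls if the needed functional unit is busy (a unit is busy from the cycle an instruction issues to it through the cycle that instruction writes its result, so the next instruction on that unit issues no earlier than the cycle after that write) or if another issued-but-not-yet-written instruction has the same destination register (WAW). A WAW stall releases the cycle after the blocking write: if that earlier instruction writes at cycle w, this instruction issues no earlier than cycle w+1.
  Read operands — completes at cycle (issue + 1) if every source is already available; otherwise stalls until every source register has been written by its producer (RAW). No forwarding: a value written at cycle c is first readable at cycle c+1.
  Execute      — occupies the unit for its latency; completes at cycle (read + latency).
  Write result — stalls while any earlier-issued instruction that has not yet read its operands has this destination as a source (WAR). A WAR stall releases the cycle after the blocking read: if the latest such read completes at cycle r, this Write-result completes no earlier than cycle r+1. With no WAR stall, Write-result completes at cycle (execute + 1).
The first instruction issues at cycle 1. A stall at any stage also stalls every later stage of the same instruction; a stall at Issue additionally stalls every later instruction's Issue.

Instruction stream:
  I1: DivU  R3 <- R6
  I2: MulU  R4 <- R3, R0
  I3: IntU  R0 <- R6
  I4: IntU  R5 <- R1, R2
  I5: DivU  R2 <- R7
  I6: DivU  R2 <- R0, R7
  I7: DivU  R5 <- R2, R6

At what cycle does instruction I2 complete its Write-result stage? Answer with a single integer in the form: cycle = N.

cycle = 15

cycle 1: issue I1 (DivU)
cycle 2: I1 read-ops · issue I2 (MulU)
cycle 3: issue I3 (IntU)
cycle 4: I3 read-ops
cycle 5: I3 finished on IntU
cycle 9: I1 finished on DivU
cycle 10: I1→R3
cycle 11: I2 read-ops
cycle 12: I3→R0
cycle 13: issue I4 (IntU)
cycle 14: I2 finished on MulU · I4 read-ops · issue I5 (DivU)
cycle 15: I2→R4 · I4 finished on IntU · I5 read-ops
cycle 16: I4→R5
cycle 22: I5 finished on DivU
cycle 23: I5→R2
cycle 24: issue I6 (DivU)
cycle 25: I6 read-ops
cycle 32: I6 finished on DivU
cycle 33: I6→R2
cycle 34: issue I7 (DivU)
cycle 35: I7 read-ops
cycle 42: I7 finished on DivU
cycle 43: I7→R5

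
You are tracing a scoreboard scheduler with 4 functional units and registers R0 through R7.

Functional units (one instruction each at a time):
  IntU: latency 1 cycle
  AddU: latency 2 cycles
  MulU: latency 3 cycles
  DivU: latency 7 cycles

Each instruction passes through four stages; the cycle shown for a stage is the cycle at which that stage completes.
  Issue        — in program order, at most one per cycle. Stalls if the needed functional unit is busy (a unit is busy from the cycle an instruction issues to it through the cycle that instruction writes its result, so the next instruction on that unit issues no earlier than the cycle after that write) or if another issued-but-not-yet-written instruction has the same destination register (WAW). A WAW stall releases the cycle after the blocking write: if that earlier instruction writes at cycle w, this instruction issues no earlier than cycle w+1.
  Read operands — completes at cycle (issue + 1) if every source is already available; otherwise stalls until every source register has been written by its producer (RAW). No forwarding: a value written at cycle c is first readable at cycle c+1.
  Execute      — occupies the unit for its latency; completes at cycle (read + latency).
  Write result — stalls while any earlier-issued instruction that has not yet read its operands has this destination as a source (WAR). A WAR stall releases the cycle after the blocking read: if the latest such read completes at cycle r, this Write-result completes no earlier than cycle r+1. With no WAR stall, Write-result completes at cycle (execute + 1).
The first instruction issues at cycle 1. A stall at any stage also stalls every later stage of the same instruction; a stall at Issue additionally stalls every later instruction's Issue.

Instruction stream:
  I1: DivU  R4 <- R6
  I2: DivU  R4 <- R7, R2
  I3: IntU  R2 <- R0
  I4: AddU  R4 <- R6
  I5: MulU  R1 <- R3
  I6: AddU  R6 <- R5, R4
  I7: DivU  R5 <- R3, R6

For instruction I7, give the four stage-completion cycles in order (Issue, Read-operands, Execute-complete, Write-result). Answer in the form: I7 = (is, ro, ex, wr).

I7 = (27, 31, 38, 39)

1) issue 1, read 2, done 9, write 10
2) issue 11, read 12, done 19, write 20  <struct: DivU busy until I1 writes@10>
3) issue 12, read 13, done 14, write 15
4) issue 21, read 22, done 24, write 25  <WAW R4: wait I2 write@20>
5) issue 22, read 23, done 26, write 27
6) issue 26, read 27, done 29, write 30  <struct: AddU busy until I4 writes@25>
7) issue 27, read 31, done 38, write 39  <RAW R6: wait I6 write@30>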